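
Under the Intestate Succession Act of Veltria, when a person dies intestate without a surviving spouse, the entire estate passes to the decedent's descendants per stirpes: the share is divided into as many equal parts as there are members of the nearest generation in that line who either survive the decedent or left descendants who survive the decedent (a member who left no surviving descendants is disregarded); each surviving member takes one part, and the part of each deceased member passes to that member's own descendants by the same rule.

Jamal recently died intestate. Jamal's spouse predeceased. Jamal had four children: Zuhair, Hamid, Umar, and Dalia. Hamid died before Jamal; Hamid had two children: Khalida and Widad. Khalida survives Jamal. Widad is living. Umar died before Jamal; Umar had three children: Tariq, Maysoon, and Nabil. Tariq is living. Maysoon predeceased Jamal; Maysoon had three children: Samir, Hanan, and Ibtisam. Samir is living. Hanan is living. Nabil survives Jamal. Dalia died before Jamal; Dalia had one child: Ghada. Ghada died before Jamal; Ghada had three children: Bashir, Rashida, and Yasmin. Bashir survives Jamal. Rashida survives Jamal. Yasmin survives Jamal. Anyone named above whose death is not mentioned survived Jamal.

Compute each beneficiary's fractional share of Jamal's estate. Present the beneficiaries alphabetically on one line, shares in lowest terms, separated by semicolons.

Bashir 1/12; Hanan 1/36; Ibtisam 1/36; Khalida 1/8; Nabil 1/12; Rashida 1/12; Samir 1/36; Tariq 1/12; Widad 1/8; Yasmin 1/12; Zuhair 1/4

There is no surviving spouse, so the entire estate passes to Jamal's descendants per stirpes.
The estate is divided into 4 equal shares of 1/4 among Zuhair, Hamid, Umar, Dalia.
Zuhair is living and takes 1/4.
Hamid predeceased; the 1/4 allotted to Hamid's branch passes to Hamid's issue by representation.
The 1/4 is divided into 2 equal shares of 1/8 among Khalida, Widad.
Khalida is living and takes 1/8.
Widad is living and takes 1/8.
Umar predeceased; the 1/4 allotted to Umar's branch passes to Umar's issue by representation.
The 1/4 is divided into 3 equal shares of 1/12 among Tariq, Maysoon, Nabil.
Tariq is living and takes 1/12.
Maysoon predeceased; the 1/12 allotted to Maysoon's branch passes to Maysoon's issue by representation.
The 1/12 is divided into 3 equal shares of 1/36 among Samir, Hanan, Ibtisam.
Samir is living and takes 1/36.
Hanan is living and takes 1/36.
Ibtisam is living and takes 1/36.
Nabil is living and takes 1/12.
Dalia predeceased; the 1/4 allotted to Dalia's branch passes to Dalia's issue by representation.
Ghada's line is the sole branch at this level, so the full 1/4 passes to Ghada's issue by representation.
The 1/4 is divided into 3 equal shares of 1/12 among Bashir, Rashida, Yasmin.
Bashir is living and takes 1/12.
Rashida is living and takes 1/12.
Yasmin is living and takes 1/12.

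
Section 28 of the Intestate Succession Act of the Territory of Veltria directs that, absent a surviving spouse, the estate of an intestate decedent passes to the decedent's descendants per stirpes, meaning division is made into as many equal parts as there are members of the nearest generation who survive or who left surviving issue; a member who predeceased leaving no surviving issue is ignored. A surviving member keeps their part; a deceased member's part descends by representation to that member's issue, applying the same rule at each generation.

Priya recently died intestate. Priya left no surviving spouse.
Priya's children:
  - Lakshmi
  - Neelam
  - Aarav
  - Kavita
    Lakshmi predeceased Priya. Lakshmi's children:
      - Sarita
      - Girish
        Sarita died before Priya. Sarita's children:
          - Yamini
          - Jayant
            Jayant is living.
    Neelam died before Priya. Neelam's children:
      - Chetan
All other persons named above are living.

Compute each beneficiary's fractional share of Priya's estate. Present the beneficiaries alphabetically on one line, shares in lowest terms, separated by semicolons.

Aarav 1/4; Chetan 1/4; Girish 1/8; Jayant 1/16; Kavita 1/4; Yamini 1/16

There is no surviving spouse, so the entire estate passes to Priya's descendants per stirpes.
The estate is divided into 4 equal shares of 1/4 among Lakshmi, Neelam, Aarav, Kavita.
Lakshmi predeceased; the 1/4 allotted to Lakshmi's branch passes to Lakshmi's issue by representation.
The 1/4 is divided into 2 equal shares of 1/8 among Sarita, Girish.
Sarita predeceased; the 1/8 allotted to Sarita's branch passes to Sarita's issue by representation.
The 1/8 is divided into 2 equal shares of 1/16 among Yamini, Jayant.
Yamini is living and takes 1/16.
Jayant is living and takes 1/16.
Girish is living and takes 1/8.
Neelam predeceased; the 1/4 allotted to Neelam's branch passes to Neelam's issue by representation.
Chetan is the sole taker at this level and receives the full 1/4.
Aarav is living and takes 1/4.
Kavita is living and takes 1/4.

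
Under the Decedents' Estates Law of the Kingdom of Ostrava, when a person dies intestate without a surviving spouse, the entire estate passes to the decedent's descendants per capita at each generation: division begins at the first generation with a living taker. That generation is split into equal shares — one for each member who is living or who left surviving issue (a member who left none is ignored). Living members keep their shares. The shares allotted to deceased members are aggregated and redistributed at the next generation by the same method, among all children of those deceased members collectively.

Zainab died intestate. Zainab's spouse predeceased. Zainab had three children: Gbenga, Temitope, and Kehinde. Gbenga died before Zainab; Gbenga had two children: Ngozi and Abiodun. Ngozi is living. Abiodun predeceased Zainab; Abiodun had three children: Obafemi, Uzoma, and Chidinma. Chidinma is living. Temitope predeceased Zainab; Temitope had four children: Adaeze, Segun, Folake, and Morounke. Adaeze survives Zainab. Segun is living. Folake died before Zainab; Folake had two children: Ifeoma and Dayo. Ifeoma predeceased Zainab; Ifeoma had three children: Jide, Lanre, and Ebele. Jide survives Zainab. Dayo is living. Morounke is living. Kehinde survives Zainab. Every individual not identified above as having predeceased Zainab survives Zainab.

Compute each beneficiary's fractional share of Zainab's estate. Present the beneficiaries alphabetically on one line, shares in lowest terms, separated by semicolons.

Adaeze 1/9; Chidinma 2/45; Dayo 2/45; Ebele 2/135; Jide 2/135; Kehinde 1/3; Lanre 2/135; Morounke 1/9; Ngozi 1/9; Obafemi 2/45; Segun 1/9; Uzoma 2/45

There is no surviving spouse, so the entire estate passes to Zainab's descendants per capita at each generation.
At generation 1 (Gbenga, Temitope, Kehinde) there are 3 shares of (1)/3 = 1/3 each.
Living: Kehinde — each takes 1/3.
Deceased: Gbenga and Temitope. Their combined 2/3 is pooled and carried to generation 2.
At generation 2 (Ngozi, Abiodun, Adaeze, Segun, Folake, Morounke) there are 6 shares of (2/3)/6 = 1/9 each.
Living: Ngozi, Adaeze, Segun, and Morounke — each takes 1/9.
Deceased: Abiodun and Folake. Their combined 2/9 is pooled and carried to generation 3.
At generation 3 (Obafemi, Uzoma, Chidinma, Ifeoma, Dayo) there are 5 shares of (2/9)/5 = 2/45 each.
Living: Obafemi, Uzoma, Chidinma, and Dayo — each takes 2/45.
Deceased: Ifeoma. That 2/45 share is carried to generation 4.
At generation 4 (Jide, Lanre, Ebele) there are 3 shares of (2/45)/3 = 2/135 each.
Living: Jide, Lanre, and Ebele — each takes 2/135.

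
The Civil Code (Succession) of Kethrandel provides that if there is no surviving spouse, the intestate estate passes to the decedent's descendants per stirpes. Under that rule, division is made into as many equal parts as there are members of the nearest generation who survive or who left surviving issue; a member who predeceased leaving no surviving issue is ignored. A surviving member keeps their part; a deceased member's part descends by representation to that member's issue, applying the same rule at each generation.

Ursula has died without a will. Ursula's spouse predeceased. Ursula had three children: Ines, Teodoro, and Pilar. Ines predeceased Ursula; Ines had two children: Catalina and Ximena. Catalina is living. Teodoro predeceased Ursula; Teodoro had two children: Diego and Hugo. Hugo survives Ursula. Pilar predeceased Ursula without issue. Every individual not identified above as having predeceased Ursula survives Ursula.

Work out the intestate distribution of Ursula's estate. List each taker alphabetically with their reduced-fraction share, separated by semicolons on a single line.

There is no surviving spouse, so the entire estate passes to Ursula's descendants per stirpes.
Pilar left no surviving issue, so that branch lapses and is disregarded.
The estate is divided into 2 equal shares of 1/2 among Ines, Teodoro.
Ines predeceased; the 1/2 allotted to Ines's branch passes to Ines's issue by representation.
The 1/2 is divided into 2 equal shares of 1/4 among Catalina, Ximena.
Catalina is living and takes 1/4.
Ximena is living and takes 1/4.
Teodoro predeceased; the 1/2 allotted to Teodoro's branch passes to Teodoro's issue by representation.
The 1/2 is divided into 2 equal shares of 1/4 among Diego, Hugo.
Diego is living and takes 1/4.
Hugo is living and takes 1/4.

Catalina 1/4; Diego 1/4; Hugo 1/4; Ximena 1/4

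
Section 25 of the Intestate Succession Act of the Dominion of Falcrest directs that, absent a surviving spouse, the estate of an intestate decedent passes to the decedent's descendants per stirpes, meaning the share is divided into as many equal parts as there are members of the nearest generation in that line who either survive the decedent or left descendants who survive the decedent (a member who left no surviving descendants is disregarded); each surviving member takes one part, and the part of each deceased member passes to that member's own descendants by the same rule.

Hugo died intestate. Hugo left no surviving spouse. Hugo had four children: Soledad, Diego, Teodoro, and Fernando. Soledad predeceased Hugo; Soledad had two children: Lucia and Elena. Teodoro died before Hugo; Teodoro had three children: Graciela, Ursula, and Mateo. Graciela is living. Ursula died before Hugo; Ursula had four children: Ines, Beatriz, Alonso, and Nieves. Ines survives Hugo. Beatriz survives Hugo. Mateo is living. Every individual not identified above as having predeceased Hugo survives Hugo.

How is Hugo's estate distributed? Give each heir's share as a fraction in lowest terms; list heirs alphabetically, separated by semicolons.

There is no surviving spouse, so the entire estate passes to Hugo's descendants per stirpes.
The estate is divided into 4 equal shares of 1/4 among Soledad, Diego, Teodoro, Fernando.
Soledad predeceased; the 1/4 allotted to Soledad's branch passes to Soledad's issue by representation.
The 1/4 is divided into 2 equal shares of 1/8 among Lucia, Elena.
Lucia is living and takes 1/8.
Elena is living and takes 1/8.
Diego is living and takes 1/4.
Teodoro predeceased; the 1/4 allotted to Teodoro's branch passes to Teodoro's issue by representation.
The 1/4 is divided into 3 equal shares of 1/12 among Graciela, Ursula, Mateo.
Graciela is living and takes 1/12.
Ursula predeceased; the 1/12 allotted to Ursula's branch passes to Ursula's issue by representation.
The 1/12 is divided into 4 equal shares of 1/48 among Ines, Beatriz, Alonso, Nieves.
Ines is living and takes 1/48.
Beatriz is living and takes 1/48.
Alonso is living and takes 1/48.
Nieves is living and takes 1/48.
Mateo is living and takes 1/12.
Fernando is living and takes 1/4.

Alonso 1/48; Beatriz 1/48; Diego 1/4; Elena 1/8; Fernando 1/4; Graciela 1/12; Ines 1/48; Lucia 1/8; Mateo 1/12; Nieves 1/48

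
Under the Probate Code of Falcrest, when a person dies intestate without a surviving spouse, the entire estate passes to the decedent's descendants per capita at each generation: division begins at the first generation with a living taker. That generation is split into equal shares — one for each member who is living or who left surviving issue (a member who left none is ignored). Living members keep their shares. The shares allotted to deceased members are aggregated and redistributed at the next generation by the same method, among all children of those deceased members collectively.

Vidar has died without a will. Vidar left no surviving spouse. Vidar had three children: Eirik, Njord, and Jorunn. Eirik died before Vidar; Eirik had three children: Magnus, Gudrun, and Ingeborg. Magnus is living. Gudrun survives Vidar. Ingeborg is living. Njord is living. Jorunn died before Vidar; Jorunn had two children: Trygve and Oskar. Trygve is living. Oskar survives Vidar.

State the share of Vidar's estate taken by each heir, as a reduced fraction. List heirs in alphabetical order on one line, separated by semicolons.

There is no surviving spouse, so the entire estate passes to Vidar's descendants per capita at each generation.
At generation 1 (Eirik, Njord, Jorunn) there are 3 shares of (1)/3 = 1/3 each.
Living: Njord — each takes 1/3.
Deceased: Eirik and Jorunn. Their combined 2/3 is pooled and carried to generation 2.
At generation 2 (Magnus, Gudrun, Ingeborg, Trygve, Oskar) there are 5 shares of (2/3)/5 = 2/15 each.
Living: Magnus, Gudrun, Ingeborg, Trygve, and Oskar — each takes 2/15.

Gudrun 2/15; Ingeborg 2/15; Magnus 2/15; Njord 1/3; Oskar 2/15; Trygve 2/15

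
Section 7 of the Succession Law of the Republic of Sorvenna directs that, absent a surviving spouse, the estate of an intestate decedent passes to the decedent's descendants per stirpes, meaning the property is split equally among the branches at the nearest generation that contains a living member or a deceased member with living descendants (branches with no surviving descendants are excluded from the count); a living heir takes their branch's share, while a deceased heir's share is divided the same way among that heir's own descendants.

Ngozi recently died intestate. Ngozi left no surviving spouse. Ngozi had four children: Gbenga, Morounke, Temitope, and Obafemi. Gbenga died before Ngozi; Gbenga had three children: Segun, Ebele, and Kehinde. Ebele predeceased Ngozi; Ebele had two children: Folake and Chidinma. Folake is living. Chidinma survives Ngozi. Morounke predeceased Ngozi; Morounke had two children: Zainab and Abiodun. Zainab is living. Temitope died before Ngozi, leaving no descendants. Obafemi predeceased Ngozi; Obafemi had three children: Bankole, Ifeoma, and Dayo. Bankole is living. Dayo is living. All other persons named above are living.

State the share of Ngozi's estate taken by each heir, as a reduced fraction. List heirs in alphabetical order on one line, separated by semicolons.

There is no surviving spouse, so the entire estate passes to Ngozi's descendants per stirpes.
Temitope left no surviving issue, so that branch lapses and is disregarded.
The estate is divided into 3 equal shares of 1/3 among Gbenga, Morounke, Obafemi.
Gbenga predeceased; the 1/3 allotted to Gbenga's branch passes to Gbenga's issue by representation.
The 1/3 is divided into 3 equal shares of 1/9 among Segun, Ebele, Kehinde.
Segun is living and takes 1/9.
Ebele predeceased; the 1/9 allotted to Ebele's branch passes to Ebele's issue by representation.
The 1/9 is divided into 2 equal shares of 1/18 among Folake, Chidinma.
Folake is living and takes 1/18.
Chidinma is living and takes 1/18.
Kehinde is living and takes 1/9.
Morounke predeceased; the 1/3 allotted to Morounke's branch passes to Morounke's issue by representation.
The 1/3 is divided into 2 equal shares of 1/6 among Zainab, Abiodun.
Zainab is living and takes 1/6.
Abiodun is living and takes 1/6.
Obafemi predeceased; the 1/3 allotted to Obafemi's branch passes to Obafemi's issue by representation.
The 1/3 is divided into 3 equal shares of 1/9 among Bankole, Ifeoma, Dayo.
Bankole is living and takes 1/9.
Ifeoma is living and takes 1/9.
Dayo is living and takes 1/9.

Abiodun 1/6; Bankole 1/9; Chidinma 1/18; Dayo 1/9; Folake 1/18; Ifeoma 1/9; Kehinde 1/9; Segun 1/9; Zainab 1/6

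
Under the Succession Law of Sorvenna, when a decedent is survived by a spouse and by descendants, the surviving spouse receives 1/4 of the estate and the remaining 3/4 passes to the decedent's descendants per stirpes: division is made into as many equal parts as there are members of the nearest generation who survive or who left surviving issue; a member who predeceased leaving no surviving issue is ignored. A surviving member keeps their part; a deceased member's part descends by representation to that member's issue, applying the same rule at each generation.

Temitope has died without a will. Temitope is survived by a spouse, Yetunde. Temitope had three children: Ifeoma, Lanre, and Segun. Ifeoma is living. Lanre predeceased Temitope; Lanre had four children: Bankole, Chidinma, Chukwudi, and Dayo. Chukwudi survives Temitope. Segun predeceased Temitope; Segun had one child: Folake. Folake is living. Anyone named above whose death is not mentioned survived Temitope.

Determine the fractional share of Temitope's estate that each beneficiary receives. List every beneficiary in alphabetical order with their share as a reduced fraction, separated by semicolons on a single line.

Yetunde, as surviving spouse, takes 1/4.
The remaining 3/4 passes to Temitope's descendants per stirpes.
The 3/4 is divided into 3 equal shares of 1/4 among Ifeoma, Lanre, Segun.
Ifeoma is living and takes 1/4.
Lanre predeceased; the 1/4 allotted to Lanre's branch passes to Lanre's issue by representation.
The 1/4 is divided into 4 equal shares of 1/16 among Bankole, Chidinma, Chukwudi, Dayo.
Bankole is living and takes 1/16.
Chidinma is living and takes 1/16.
Chukwudi is living and takes 1/16.
Dayo is living and takes 1/16.
Segun predeceased; the 1/4 allotted to Segun's branch passes to Segun's issue by representation.
Folake is the sole taker at this level and receives the full 1/4.

Bankole 1/16; Chidinma 1/16; Chukwudi 1/16; Dayo 1/16; Folake 1/4; Ifeoma 1/4; Yetunde 1/4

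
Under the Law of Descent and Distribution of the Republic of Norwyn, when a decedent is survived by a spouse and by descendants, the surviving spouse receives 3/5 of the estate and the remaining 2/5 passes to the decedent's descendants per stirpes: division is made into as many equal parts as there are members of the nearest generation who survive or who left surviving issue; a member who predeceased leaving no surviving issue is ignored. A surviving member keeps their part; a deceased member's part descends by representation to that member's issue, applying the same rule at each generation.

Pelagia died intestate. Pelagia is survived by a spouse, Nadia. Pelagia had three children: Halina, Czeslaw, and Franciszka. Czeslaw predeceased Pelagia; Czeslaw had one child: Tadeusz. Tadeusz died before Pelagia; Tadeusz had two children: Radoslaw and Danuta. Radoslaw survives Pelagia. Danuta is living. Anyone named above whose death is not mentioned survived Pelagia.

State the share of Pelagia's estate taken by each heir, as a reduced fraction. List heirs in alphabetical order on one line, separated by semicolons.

Nadia, as surviving spouse, takes 3/5.
The remaining 2/5 passes to Pelagia's descendants per stirpes.
The 2/5 is divided into 3 equal shares of 2/15 among Halina, Czeslaw, Franciszka.
Halina is living and takes 2/15.
Czeslaw predeceased; the 2/15 allotted to Czeslaw's branch passes to Czeslaw's issue by representation.
Tadeusz's line is the sole branch at this level, so the full 2/15 passes to Tadeusz's issue by representation.
The 2/15 is divided into 2 equal shares of 1/15 among Radoslaw, Danuta.
Radoslaw is living and takes 1/15.
Danuta is living and takes 1/15.
Franciszka is living and takes 2/15.

Danuta 1/15; Franciszka 2/15; Halina 2/15; Nadia 3/5; Radoslaw 1/15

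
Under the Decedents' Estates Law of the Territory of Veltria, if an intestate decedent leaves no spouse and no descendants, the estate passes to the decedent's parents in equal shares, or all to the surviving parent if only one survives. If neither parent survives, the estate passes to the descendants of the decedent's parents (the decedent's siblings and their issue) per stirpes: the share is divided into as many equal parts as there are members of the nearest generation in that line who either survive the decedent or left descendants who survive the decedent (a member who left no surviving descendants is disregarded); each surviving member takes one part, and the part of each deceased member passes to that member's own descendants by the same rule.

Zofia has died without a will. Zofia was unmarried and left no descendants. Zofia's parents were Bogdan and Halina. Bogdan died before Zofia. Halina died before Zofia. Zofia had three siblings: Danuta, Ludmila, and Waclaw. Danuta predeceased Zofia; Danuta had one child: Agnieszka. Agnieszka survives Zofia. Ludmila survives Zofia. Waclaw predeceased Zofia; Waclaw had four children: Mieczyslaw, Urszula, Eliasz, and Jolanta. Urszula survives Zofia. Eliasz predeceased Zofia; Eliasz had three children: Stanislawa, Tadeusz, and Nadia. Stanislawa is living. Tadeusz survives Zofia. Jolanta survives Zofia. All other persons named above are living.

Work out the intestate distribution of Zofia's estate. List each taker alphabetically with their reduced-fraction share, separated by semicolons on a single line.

Neither parent survives and there are no descendants, so the estate passes to Zofia's siblings and their issue per stirpes.
The estate is divided into 3 equal shares of 1/3 among Danuta, Ludmila, Waclaw.
Danuta predeceased; the 1/3 allotted to Danuta's branch passes to Danuta's issue by representation.
Agnieszka is the sole taker at this level and receives the full 1/3.
Ludmila is living and takes 1/3.
Waclaw predeceased; the 1/3 allotted to Waclaw's branch passes to Waclaw's issue by representation.
The 1/3 is divided into 4 equal shares of 1/12 among Mieczyslaw, Urszula, Eliasz, Jolanta.
Mieczyslaw is living and takes 1/12.
Urszula is living and takes 1/12.
Eliasz predeceased; the 1/12 allotted to Eliasz's branch passes to Eliasz's issue by representation.
The 1/12 is divided into 3 equal shares of 1/36 among Stanislawa, Tadeusz, Nadia.
Stanislawa is living and takes 1/36.
Tadeusz is living and takes 1/36.
Nadia is living and takes 1/36.
Jolanta is living and takes 1/12.

Agnieszka 1/3; Jolanta 1/12; Ludmila 1/3; Mieczyslaw 1/12; Nadia 1/36; Stanislawa 1/36; Tadeusz 1/36; Urszula 1/12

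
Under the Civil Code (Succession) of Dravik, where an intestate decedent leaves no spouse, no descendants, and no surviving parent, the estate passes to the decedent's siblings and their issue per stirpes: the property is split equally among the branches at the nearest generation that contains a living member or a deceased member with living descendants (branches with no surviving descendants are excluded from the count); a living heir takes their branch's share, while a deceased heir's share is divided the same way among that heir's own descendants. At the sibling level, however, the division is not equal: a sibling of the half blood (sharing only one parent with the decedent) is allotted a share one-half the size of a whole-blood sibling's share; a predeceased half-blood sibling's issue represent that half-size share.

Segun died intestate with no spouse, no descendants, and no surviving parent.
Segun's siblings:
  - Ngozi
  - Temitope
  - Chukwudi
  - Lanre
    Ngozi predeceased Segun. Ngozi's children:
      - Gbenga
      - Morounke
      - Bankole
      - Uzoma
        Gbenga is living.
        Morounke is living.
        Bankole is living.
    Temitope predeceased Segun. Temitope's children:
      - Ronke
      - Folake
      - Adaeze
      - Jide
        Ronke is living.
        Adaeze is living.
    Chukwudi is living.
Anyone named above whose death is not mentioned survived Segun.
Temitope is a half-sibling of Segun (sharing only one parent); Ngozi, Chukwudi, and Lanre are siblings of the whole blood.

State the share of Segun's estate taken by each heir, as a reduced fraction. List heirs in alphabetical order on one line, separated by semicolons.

Adaeze 1/28; Bankole 1/14; Chukwudi 2/7; Folake 1/28; Gbenga 1/14; Jide 1/28; Lanre 2/7; Morounke 1/14; Ronke 1/28; Uzoma 1/14

No spouse, descendants, or parent survives, so the estate passes to Segun's siblings per stirpes.
Half-blood siblings count for one-half the weight of whole-blood siblings at the initial division.
Dividing 1 in proportion to weights (total weight 7/2): Ngozi (weight 1) → 2/7; Temitope (weight 1/2) → 1/7; Chukwudi (weight 1) → 2/7; Lanre (weight 1) → 2/7.
Ngozi predeceased; the 2/7 allotted to Ngozi's branch passes to Ngozi's issue by representation.
The 2/7 is divided into 4 equal shares of 1/14 among Gbenga, Morounke, Bankole, Uzoma.
Gbenga is living and takes 1/14.
Morounke is living and takes 1/14.
Bankole is living and takes 1/14.
Uzoma is living and takes 1/14.
Temitope predeceased; the 1/7 allotted to Temitope's branch passes to Temitope's issue by representation.
The 1/7 is divided into 4 equal shares of 1/28 among Ronke, Folake, Adaeze, Jide.
Ronke is living and takes 1/28.
Folake is living and takes 1/28.
Adaeze is living and takes 1/28.
Jide is living and takes 1/28.
Chukwudi is living and takes 2/7.
Lanre is living and takes 2/7.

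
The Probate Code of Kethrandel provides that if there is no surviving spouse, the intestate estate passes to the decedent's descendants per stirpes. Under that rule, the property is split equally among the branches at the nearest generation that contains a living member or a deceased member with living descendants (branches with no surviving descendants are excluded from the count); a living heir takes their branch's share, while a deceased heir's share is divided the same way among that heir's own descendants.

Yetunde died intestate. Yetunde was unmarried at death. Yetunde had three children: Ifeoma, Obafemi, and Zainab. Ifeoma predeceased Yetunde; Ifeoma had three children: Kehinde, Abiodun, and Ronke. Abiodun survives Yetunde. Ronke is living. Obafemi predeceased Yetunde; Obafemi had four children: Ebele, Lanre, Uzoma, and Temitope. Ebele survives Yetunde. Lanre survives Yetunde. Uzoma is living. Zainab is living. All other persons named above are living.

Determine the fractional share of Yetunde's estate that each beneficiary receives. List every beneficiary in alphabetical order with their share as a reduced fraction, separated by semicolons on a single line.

Abiodun 1/9; Ebele 1/12; Kehinde 1/9; Lanre 1/12; Ronke 1/9; Temitope 1/12; Uzoma 1/12; Zainab 1/3

There is no surviving spouse, so the entire estate passes to Yetunde's descendants per stirpes.
The estate is divided into 3 equal shares of 1/3 among Ifeoma, Obafemi, Zainab.
Ifeoma predeceased; the 1/3 allotted to Ifeoma's branch passes to Ifeoma's issue by representation.
The 1/3 is divided into 3 equal shares of 1/9 among Kehinde, Abiodun, Ronke.
Kehinde is living and takes 1/9.
Abiodun is living and takes 1/9.
Ronke is living and takes 1/9.
Obafemi predeceased; the 1/3 allotted to Obafemi's branch passes to Obafemi's issue by representation.
The 1/3 is divided into 4 equal shares of 1/12 among Ebele, Lanre, Uzoma, Temitope.
Ebele is living and takes 1/12.
Lanre is living and takes 1/12.
Uzoma is living and takes 1/12.
Temitope is living and takes 1/12.
Zainab is living and takes 1/3.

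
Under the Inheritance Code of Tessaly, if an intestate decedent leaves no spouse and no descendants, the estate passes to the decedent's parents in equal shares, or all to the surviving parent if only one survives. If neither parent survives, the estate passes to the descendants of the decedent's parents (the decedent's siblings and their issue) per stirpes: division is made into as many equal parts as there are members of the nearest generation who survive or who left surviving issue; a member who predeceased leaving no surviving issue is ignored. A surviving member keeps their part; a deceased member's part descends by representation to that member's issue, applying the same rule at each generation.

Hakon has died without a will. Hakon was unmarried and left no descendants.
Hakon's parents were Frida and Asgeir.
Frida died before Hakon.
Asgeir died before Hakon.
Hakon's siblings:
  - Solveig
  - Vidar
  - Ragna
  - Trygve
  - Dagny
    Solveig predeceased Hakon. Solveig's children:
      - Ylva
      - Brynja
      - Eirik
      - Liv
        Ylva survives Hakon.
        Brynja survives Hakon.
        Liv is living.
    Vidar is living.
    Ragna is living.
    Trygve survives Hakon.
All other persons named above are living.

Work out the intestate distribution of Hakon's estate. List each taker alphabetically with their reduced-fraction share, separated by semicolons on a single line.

Brynja 1/20; Dagny 1/5; Eirik 1/20; Liv 1/20; Ragna 1/5; Trygve 1/5; Vidar 1/5; Ylva 1/20

Neither parent survives and there are no descendants, so the estate passes to Hakon's siblings and their issue per stirpes.
The estate is divided into 5 equal shares of 1/5 among Solveig, Vidar, Ragna, Trygve, Dagny.
Solveig predeceased; the 1/5 allotted to Solveig's branch passes to Solveig's issue by representation.
The 1/5 is divided into 4 equal shares of 1/20 among Ylva, Brynja, Eirik, Liv.
Ylva is living and takes 1/20.
Brynja is living and takes 1/20.
Eirik is living and takes 1/20.
Liv is living and takes 1/20.
Vidar is living and takes 1/5.
Ragna is living and takes 1/5.
Trygve is living and takes 1/5.
Dagny is living and takes 1/5.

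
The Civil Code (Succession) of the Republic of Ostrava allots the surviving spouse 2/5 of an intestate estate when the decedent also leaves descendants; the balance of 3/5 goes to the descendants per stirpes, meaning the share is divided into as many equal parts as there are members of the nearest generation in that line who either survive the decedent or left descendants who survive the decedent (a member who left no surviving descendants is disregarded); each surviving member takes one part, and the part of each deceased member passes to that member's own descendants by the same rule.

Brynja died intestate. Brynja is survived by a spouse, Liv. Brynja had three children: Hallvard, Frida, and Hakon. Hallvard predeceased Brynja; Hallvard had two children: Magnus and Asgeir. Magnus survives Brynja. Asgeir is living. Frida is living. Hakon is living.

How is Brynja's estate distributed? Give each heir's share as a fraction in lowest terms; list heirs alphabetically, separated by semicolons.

Asgeir 1/10; Frida 1/5; Hakon 1/5; Liv 2/5; Magnus 1/10

Liv, as surviving spouse, takes 2/5.
The remaining 3/5 passes to Brynja's descendants per stirpes.
The 3/5 is divided into 3 equal shares of 1/5 among Hallvard, Frida, Hakon.
Hallvard predeceased; the 1/5 allotted to Hallvard's branch passes to Hallvard's issue by representation.
The 1/5 is divided into 2 equal shares of 1/10 among Magnus, Asgeir.
Magnus is living and takes 1/10.
Asgeir is living and takes 1/10.
Frida is living and takes 1/5.
Hakon is living and takes 1/5.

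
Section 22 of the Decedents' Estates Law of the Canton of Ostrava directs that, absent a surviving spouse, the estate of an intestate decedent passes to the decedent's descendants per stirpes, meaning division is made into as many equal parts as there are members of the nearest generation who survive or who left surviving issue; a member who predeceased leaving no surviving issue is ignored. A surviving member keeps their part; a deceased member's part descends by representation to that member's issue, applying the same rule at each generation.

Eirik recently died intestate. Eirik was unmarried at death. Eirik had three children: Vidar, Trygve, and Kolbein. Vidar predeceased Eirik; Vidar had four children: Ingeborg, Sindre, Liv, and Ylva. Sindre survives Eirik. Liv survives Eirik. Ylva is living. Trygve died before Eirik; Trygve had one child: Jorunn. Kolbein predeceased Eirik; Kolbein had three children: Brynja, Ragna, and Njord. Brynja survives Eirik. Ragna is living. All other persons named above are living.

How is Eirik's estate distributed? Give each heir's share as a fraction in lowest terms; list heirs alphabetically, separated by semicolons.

There is no surviving spouse, so the entire estate passes to Eirik's descendants per stirpes.
The estate is divided into 3 equal shares of 1/3 among Vidar, Trygve, Kolbein.
Vidar predeceased; the 1/3 allotted to Vidar's branch passes to Vidar's issue by representation.
The 1/3 is divided into 4 equal shares of 1/12 among Ingeborg, Sindre, Liv, Ylva.
Ingeborg is living and takes 1/12.
Sindre is living and takes 1/12.
Liv is living and takes 1/12.
Ylva is living and takes 1/12.
Trygve predeceased; the 1/3 allotted to Trygve's branch passes to Trygve's issue by representation.
Jorunn is the sole taker at this level and receives the full 1/3.
Kolbein predeceased; the 1/3 allotted to Kolbein's branch passes to Kolbein's issue by representation.
The 1/3 is divided into 3 equal shares of 1/9 among Brynja, Ragna, Njord.
Brynja is living and takes 1/9.
Ragna is living and takes 1/9.
Njord is living and takes 1/9.

Brynja 1/9; Ingeborg 1/12; Jorunn 1/3; Liv 1/12; Njord 1/9; Ragna 1/9; Sindre 1/12; Ylva 1/12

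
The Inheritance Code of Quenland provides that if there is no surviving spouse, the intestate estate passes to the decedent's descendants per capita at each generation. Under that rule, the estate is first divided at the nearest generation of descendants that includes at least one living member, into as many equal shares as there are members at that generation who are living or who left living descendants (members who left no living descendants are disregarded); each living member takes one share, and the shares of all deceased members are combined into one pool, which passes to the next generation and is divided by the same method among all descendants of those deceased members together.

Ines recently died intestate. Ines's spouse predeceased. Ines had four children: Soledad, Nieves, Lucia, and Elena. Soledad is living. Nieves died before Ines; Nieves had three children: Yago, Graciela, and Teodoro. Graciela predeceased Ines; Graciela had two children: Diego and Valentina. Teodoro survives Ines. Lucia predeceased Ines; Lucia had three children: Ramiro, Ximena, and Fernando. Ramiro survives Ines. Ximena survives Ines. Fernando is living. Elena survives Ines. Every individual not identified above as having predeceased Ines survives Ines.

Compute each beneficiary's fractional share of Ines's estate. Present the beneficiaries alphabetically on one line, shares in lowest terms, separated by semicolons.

There is no surviving spouse, so the entire estate passes to Ines's descendants per capita at each generation.
At generation 1 (Soledad, Nieves, Lucia, Elena) there are 4 shares of (1)/4 = 1/4 each.
Living: Soledad and Elena — each takes 1/4.
Deceased: Nieves and Lucia. Their combined 1/2 is pooled and carried to generation 2.
At generation 2 (Yago, Graciela, Teodoro, Ramiro, Ximena, Fernando) there are 6 shares of (1/2)/6 = 1/12 each.
Living: Yago, Teodoro, Ramiro, Ximena, and Fernando — each takes 1/12.
Deceased: Graciela. That 1/12 share is carried to generation 3.
At generation 3 (Diego, Valentina) there are 2 shares of (1/12)/2 = 1/24 each.
Living: Diego and Valentina — each takes 1/24.

Diego 1/24; Elena 1/4; Fernando 1/12; Ramiro 1/12; Soledad 1/4; Teodoro 1/12; Valentina 1/24; Ximena 1/12; Yago 1/12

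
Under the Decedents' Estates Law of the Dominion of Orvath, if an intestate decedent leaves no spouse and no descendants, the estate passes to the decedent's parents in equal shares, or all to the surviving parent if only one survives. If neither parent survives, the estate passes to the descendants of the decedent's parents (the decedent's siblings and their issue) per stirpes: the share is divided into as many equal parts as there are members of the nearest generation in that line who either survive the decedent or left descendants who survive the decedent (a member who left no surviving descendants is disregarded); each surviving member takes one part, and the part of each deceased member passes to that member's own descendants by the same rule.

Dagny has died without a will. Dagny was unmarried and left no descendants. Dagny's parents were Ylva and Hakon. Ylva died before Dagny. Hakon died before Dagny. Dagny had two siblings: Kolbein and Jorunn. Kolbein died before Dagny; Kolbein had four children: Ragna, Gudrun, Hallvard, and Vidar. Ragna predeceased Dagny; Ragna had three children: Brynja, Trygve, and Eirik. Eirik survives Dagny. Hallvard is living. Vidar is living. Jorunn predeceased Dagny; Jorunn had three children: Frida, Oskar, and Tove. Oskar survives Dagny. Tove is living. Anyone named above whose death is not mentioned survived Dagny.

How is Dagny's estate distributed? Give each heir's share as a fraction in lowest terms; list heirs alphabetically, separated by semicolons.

Brynja 1/24; Eirik 1/24; Frida 1/6; Gudrun 1/8; Hallvard 1/8; Oskar 1/6; Tove 1/6; Trygve 1/24; Vidar 1/8

Neither parent survives and there are no descendants, so the estate passes to Dagny's siblings and their issue per stirpes.
The estate is divided into 2 equal shares of 1/2 among Kolbein, Jorunn.
Kolbein predeceased; the 1/2 allotted to Kolbein's branch passes to Kolbein's issue by representation.
The 1/2 is divided into 4 equal shares of 1/8 among Ragna, Gudrun, Hallvard, Vidar.
Ragna predeceased; the 1/8 allotted to Ragna's branch passes to Ragna's issue by representation.
The 1/8 is divided into 3 equal shares of 1/24 among Brynja, Trygve, Eirik.
Brynja is living and takes 1/24.
Trygve is living and takes 1/24.
Eirik is living and takes 1/24.
Gudrun is living and takes 1/8.
Hallvard is living and takes 1/8.
Vidar is living and takes 1/8.
Jorunn predeceased; the 1/2 allotted to Jorunn's branch passes to Jorunn's issue by representation.
The 1/2 is divided into 3 equal shares of 1/6 among Frida, Oskar, Tove.
Frida is living and takes 1/6.
Oskar is living and takes 1/6.
Tove is living and takes 1/6.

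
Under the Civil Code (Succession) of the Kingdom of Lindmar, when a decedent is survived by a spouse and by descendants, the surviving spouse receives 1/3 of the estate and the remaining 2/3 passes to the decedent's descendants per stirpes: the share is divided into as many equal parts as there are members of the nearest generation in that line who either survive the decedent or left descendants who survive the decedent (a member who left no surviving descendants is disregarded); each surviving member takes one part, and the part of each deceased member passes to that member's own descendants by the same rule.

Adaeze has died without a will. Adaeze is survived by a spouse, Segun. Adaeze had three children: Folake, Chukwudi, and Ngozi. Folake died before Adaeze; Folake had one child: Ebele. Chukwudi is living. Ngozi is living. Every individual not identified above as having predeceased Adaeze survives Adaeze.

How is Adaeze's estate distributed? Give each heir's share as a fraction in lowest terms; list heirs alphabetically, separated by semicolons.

Chukwudi 2/9; Ebele 2/9; Ngozi 2/9; Segun 1/3

Segun, as surviving spouse, takes 1/3.
The remaining 2/3 passes to Adaeze's descendants per stirpes.
The 2/3 is divided into 3 equal shares of 2/9 among Folake, Chukwudi, Ngozi.
Folake predeceased; the 2/9 allotted to Folake's branch passes to Folake's issue by representation.
Ebele is the sole taker at this level and receives the full 2/9.
Chukwudi is living and takes 2/9.
Ngozi is living and takes 2/9.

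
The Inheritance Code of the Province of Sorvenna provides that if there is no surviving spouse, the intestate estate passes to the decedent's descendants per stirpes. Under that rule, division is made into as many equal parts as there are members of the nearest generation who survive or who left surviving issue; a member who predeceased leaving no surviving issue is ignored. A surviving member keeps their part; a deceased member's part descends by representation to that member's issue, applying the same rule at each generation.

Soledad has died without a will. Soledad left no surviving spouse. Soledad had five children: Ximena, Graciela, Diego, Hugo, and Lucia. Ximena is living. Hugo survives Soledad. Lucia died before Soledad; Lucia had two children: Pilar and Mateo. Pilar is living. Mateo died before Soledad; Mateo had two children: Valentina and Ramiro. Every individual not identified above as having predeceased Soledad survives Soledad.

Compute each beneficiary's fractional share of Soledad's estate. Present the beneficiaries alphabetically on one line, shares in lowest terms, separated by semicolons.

Diego 1/5; Graciela 1/5; Hugo 1/5; Pilar 1/10; Ramiro 1/20; Valentina 1/20; Ximena 1/5

There is no surviving spouse, so the entire estate passes to Soledad's descendants per stirpes.
The estate is divided into 5 equal shares of 1/5 among Ximena, Graciela, Diego, Hugo, Lucia.
Ximena is living and takes 1/5.
Graciela is living and takes 1/5.
Diego is living and takes 1/5.
Hugo is living and takes 1/5.
Lucia predeceased; the 1/5 allotted to Lucia's branch passes to Lucia's issue by representation.
The 1/5 is divided into 2 equal shares of 1/10 among Pilar, Mateo.
Pilar is living and takes 1/10.
Mateo predeceased; the 1/10 allotted to Mateo's branch passes to Mateo's issue by representation.
The 1/10 is divided into 2 equal shares of 1/20 among Valentina, Ramiro.
Valentina is living and takes 1/20.
Ramiro is living and takes 1/20.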